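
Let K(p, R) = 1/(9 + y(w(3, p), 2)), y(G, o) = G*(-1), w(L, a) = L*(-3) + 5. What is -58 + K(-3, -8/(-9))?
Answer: -753/13 ≈ -57.923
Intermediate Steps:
w(L, a) = 5 - 3*L (w(L, a) = -3*L + 5 = 5 - 3*L)
y(G, o) = -G
K(p, R) = 1/13 (K(p, R) = 1/(9 - (5 - 3*3)) = 1/(9 - (5 - 9)) = 1/(9 - 1*(-4)) = 1/(9 + 4) = 1/13)
-58 + K(-3, -8/(-9)) = -58 + 1/13 = -753/13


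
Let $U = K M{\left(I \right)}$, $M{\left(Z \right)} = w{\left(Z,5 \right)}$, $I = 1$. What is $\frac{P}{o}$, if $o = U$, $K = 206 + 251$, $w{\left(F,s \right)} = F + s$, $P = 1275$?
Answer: $\frac{425}{914} \approx 0.46499$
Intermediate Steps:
$M{\left(Z \right)} = 5 + Z$ ($M{\left(Z \right)} = Z + 5 = 5 + Z$)
$K = 457$
$U = 2742$ ($U = 457 \left(5 + 1\right) = 457 \cdot 6 = 2742$)
$o = 2742$
$\frac{P}{o} = \frac{1275}{2742} = 1275 \cdot \frac{1}{2742} = \frac{425}{914}$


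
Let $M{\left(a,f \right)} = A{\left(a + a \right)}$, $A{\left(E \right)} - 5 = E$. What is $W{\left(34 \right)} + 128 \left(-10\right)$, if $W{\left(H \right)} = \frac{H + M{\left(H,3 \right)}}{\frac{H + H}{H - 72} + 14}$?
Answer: $- \frac{294927}{232} \approx -1271.2$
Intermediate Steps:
$A{\left(E \right)} = 5 + E$
$M{\left(a,f \right)} = 5 + 2 a$ ($M{\left(a,f \right)} = 5 + \left(a + a\right) = 5 + 2 a$)
$W{\left(H \right)} = \frac{5 + 3 H}{14 + \frac{2 H}{-72 + H}}$ ($W{\left(H \right)} = \frac{H + \left(5 + 2 H\right)}{\frac{H + H}{H - 72} + 14} = \frac{5 + 3 H}{\frac{2 H}{-72 + H} + 14} = \frac{5 + 3 H}{14 + \frac{2 H}{-72 + H}}$)
$W{\left(34 \right)} + 128 \left(-10\right) = \frac{-360 - 7174 + 3 \cdot 34^{2}}{16 \left(-63 + 34\right)} + 128 \left(-10\right) = \frac{-360 - 7174 + 3 \cdot 1156}{16 \left(-29\right)} - 1280 = \frac{1}{16} \left(- \frac{1}{29}\right) \left(-360 - 7174 + 3468\right) - 1280 = \frac{1}{16} \left(- \frac{1}{29}\right) \left(-4066\right) - 1280 = \frac{2033}{232} - 1280 = - \frac{294927}{232}$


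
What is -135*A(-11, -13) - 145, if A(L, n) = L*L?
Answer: -16480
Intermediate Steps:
A(L, n) = L²
-135*A(-11, -13) - 145 = -135*(-11)² - 145 = -135*121 - 145 = -16335 - 145 = -16480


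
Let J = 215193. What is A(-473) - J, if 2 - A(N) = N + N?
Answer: -214245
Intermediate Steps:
A(N) = 2 - 2*N (A(N) = 2 - (N + N) = 2 - 2*N)
A(-473) - J = (2 - 2*(-473)) - 1*215193 = (2 + 946) - 215193 = 948 - 215193 = -214245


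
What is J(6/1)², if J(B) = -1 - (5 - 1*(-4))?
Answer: 100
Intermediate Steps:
J(B) = -10 (J(B) = -1 - (5 + 4) = -1 - 1*9 = -1 - 9 = -10)
J(6/1)² = (-10)² = 100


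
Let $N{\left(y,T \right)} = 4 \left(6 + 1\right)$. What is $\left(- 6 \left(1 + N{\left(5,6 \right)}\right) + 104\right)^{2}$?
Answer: $4900$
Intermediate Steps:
$N{\left(y,T \right)} = 28$ ($N{\left(y,T \right)} = 4 \cdot 7 = 28$)
$\left(- 6 \left(1 + N{\left(5,6 \right)}\right) + 104\right)^{2} = \left(- 6 \left(1 + 28\right) + 104\right)^{2} = \left(\left(-6\right) 29 + 104\right)^{2} = \left(-174 + 104\right)^{2} = \left(-70\right)^{2} = 4900$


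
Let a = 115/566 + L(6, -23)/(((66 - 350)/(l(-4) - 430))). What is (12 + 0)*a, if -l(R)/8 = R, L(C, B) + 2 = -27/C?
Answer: -2147373/20093 ≈ -106.87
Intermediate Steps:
L(C, B) = -2 - 27/C
l(R) = -8*R
a = -715791/80372 (a = 115/566 + (-2 - 27/6)/(((66 - 350)/(-8*(-4) - 430))) = 115*(1/566) + (-2 - 27*1/6)/((-284/(32 - 430))) = 115/566 + (-2 - 9/2)/((-284/(-398))) = 115/566 - 13/(2*((-284*(-1/398)))) = 115/566 - 13/(2*142/199) = 115/566 - 13/2*199/142 = 115/566 - 2587/284 = -715791/80372 ≈ -8.9060)
(12 + 0)*a = (12 + 0)*(-715791/80372) = 12*(-715791/80372) = -2147373/20093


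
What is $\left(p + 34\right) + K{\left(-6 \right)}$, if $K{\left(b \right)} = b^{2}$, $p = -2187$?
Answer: $-2117$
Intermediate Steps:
$\left(p + 34\right) + K{\left(-6 \right)} = \left(-2187 + 34\right) + \left(-6\right)^{2} = -2153 + 36 = -2117$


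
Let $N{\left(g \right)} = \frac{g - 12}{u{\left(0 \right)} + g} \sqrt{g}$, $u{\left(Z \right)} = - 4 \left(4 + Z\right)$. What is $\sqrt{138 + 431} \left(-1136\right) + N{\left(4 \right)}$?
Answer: $\frac{4}{3} - 1136 \sqrt{569} \approx -27097.0$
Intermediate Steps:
$u{\left(Z \right)} = -16 - 4 Z$
$N{\left(g \right)} = \frac{\sqrt{g} \left(-12 + g\right)}{-16 + g}$ ($N{\left(g \right)} = \frac{g - 12}{\left(-16 - 0\right) + g} \sqrt{g} = \frac{-12 + g}{\left(-16 + 0\right) + g} \sqrt{g} = \frac{-12 + g}{-16 + g} \sqrt{g} = \frac{\sqrt{g} \left(-12 + g\right)}{-16 + g}$)
$\sqrt{138 + 431} \left(-1136\right) + N{\left(4 \right)} = \sqrt{138 + 431} \left(-1136\right) + \frac{\sqrt{4} \left(-12 + 4\right)}{-16 + 4} = \sqrt{569} \left(-1136\right) + 2 \frac{1}{-12} \left(-8\right) = - 1136 \sqrt{569} + 2 \left(- \frac{1}{12}\right) \left(-8\right) = - 1136 \sqrt{569} + \frac{4}{3} = \frac{4}{3} - 1136 \sqrt{569}$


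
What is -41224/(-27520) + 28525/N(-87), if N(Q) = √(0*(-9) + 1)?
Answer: 98131153/3440 ≈ 28527.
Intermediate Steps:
N(Q) = 1 (N(Q) = √(0 + 1) = √1 = 1)
-41224/(-27520) + 28525/N(-87) = -41224/(-27520) + 28525/1 = -41224*(-1/27520) + 28525*1 = 5153/3440 + 28525 = 98131153/3440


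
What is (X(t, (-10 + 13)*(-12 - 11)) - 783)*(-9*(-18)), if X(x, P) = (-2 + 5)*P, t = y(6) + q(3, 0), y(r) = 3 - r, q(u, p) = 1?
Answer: -160380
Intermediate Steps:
t = -2 (t = (3 - 1*6) + 1 = (3 - 6) + 1 = -3 + 1 = -2)
X(x, P) = 3*P
(X(t, (-10 + 13)*(-12 - 11)) - 783)*(-9*(-18)) = (3*((-10 + 13)*(-12 - 11)) - 783)*(-9*(-18)) = (3*(3*(-23)) - 783)*162 = (3*(-69) - 783)*162 = (-207 - 783)*162 = -990*162 = -160380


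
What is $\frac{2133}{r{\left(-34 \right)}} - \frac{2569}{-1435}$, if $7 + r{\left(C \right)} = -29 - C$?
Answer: $- \frac{436531}{410} \approx -1064.7$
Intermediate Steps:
$r{\left(C \right)} = -36 - C$ ($r{\left(C \right)} = -7 - \left(29 + C\right) = -36 - C$)
$\frac{2133}{r{\left(-34 \right)}} - \frac{2569}{-1435} = \frac{2133}{-36 - -34} - \frac{2569}{-1435} = \frac{2133}{-36 + 34} - - \frac{367}{205} = \frac{2133}{-2} + \frac{367}{205} = 2133 \left(- \frac{1}{2}\right) + \frac{367}{205} = - \frac{2133}{2} + \frac{367}{205} = - \frac{436531}{410}$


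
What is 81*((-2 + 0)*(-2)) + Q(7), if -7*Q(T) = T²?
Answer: 317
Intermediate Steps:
Q(T) = -T²/7
81*((-2 + 0)*(-2)) + Q(7) = 81*((-2 + 0)*(-2)) - ⅐*7² = 81*(-2*(-2)) - ⅐*49 = 81*4 - 7 = 324 - 7 = 317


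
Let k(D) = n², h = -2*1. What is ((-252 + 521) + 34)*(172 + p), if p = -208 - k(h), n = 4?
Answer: -15756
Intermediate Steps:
h = -2
k(D) = 16 (k(D) = 4² = 16)
p = -224 (p = -208 - 1*16 = -208 - 16 = -224)
((-252 + 521) + 34)*(172 + p) = ((-252 + 521) + 34)*(172 - 224) = (269 + 34)*(-52) = 303*(-52) = -15756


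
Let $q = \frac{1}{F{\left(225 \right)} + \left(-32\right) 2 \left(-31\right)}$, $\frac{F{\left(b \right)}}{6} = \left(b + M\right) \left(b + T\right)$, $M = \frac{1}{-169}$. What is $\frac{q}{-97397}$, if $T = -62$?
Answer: $- \frac{169}{3654605034896} \approx -4.6243 \cdot 10^{-11}$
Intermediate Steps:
$M = - \frac{1}{169} \approx -0.0059172$
$F{\left(b \right)} = 6 \left(-62 + b\right) \left(- \frac{1}{169} + b\right)$ ($F{\left(b \right)} = 6 \left(b - \frac{1}{169}\right) \left(b - 62\right) = 6 \left(- \frac{1}{169} + b\right) \left(-62 + b\right) = 6 \left(-62 + b\right) \left(- \frac{1}{169} + b\right)$)
$q = \frac{169}{37522768}$ ($q = \frac{1}{\left(\frac{372}{169} + 6 \cdot 225^{2} - \frac{14146650}{169}\right) + \left(-32\right) 2 \left(-31\right)} = \frac{1}{\left(\frac{372}{169} + 6 \cdot 50625 - \frac{14146650}{169}\right) - -1984} = \frac{1}{\left(\frac{372}{169} + 303750 - \frac{14146650}{169}\right) + 1984} = \frac{1}{\frac{37187472}{169} + 1984} = \frac{1}{\frac{37522768}{169}} = \frac{169}{37522768} \approx 4.5039 \cdot 10^{-6}$)
$\frac{q}{-97397} = \frac{169}{37522768 \left(-97397\right)} = \frac{169}{37522768} \left(- \frac{1}{97397}\right) = - \frac{169}{3654605034896}$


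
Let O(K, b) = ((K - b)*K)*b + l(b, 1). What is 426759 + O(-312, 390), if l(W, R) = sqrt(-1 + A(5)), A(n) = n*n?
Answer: 85846119 + 2*sqrt(6) ≈ 8.5846e+7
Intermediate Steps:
A(n) = n**2
l(W, R) = 2*sqrt(6) (l(W, R) = sqrt(-1 + 5**2) = sqrt(-1 + 25) = sqrt(24) = 2*sqrt(6))
O(K, b) = 2*sqrt(6) + K*b*(K - b) (O(K, b) = ((K - b)*K)*b + 2*sqrt(6) = (K*(K - b))*b + 2*sqrt(6) = K*b*(K - b) + 2*sqrt(6) = 2*sqrt(6) + K*b*(K - b))
426759 + O(-312, 390) = 426759 + (2*sqrt(6) + 390*(-312)**2 - 1*(-312)*390**2) = 426759 + (2*sqrt(6) + 390*97344 - 1*(-312)*152100) = 426759 + (2*sqrt(6) + 37964160 + 47455200) = 426759 + (85419360 + 2*sqrt(6)) = 85846119 + 2*sqrt(6)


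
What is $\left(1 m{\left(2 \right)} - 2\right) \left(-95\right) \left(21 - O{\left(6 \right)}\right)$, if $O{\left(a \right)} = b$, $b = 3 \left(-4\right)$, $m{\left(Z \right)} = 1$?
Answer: $3135$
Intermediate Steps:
$b = -12$
$O{\left(a \right)} = -12$
$\left(1 m{\left(2 \right)} - 2\right) \left(-95\right) \left(21 - O{\left(6 \right)}\right) = \left(1 \cdot 1 - 2\right) \left(-95\right) \left(21 - -12\right) = \left(1 - 2\right) \left(-95\right) \left(21 + 12\right) = \left(-1\right) \left(-95\right) 33 = 95 \cdot 33 = 3135$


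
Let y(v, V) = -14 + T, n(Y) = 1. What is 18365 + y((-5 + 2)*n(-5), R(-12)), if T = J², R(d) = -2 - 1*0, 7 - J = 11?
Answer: 18367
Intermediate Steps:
J = -4 (J = 7 - 1*11 = 7 - 11 = -4)
R(d) = -2 (R(d) = -2 + 0 = -2)
T = 16 (T = (-4)² = 16)
y(v, V) = 2 (y(v, V) = -14 + 16 = 2)
18365 + y((-5 + 2)*n(-5), R(-12)) = 18365 + 2 = 18367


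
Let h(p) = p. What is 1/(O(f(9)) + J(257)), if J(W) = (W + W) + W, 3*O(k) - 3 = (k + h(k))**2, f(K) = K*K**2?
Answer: 1/709360 ≈ 1.4097e-6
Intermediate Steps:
f(K) = K**3
O(k) = 1 + 4*k**2/3 (O(k) = 1 + (k + k)**2/3 = 1 + (2*k)**2/3 = 1 + (4*k**2)/3 = 1 + 4*k**2/3)
J(W) = 3*W (J(W) = 2*W + W = 3*W)
1/(O(f(9)) + J(257)) = 1/((1 + 4*(9**3)**2/3) + 3*257) = 1/((1 + (4/3)*729**2) + 771) = 1/((1 + (4/3)*531441) + 771) = 1/((1 + 708588) + 771) = 1/(708589 + 771) = 1/709360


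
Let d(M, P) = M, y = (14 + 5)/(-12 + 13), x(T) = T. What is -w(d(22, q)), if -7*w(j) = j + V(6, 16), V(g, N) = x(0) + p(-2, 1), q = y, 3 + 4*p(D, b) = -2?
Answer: 83/28 ≈ 2.9643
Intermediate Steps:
p(D, b) = -5/4 (p(D, b) = -¾ + (¼)*(-2) = -¾ - ½ = -5/4)
y = 19 (y = 19/1 = 19*1 = 19)
q = 19
V(g, N) = -5/4 (V(g, N) = 0 - 5/4 = -5/4)
w(j) = 5/28 - j/7 (w(j) = -(j - 5/4)/7 = -(-5/4 + j)/7 = 5/28 - j/7)
-w(d(22, q)) = -(5/28 - ⅐*22) = -(5/28 - 22/7) = -1*(-83/28) = 83/28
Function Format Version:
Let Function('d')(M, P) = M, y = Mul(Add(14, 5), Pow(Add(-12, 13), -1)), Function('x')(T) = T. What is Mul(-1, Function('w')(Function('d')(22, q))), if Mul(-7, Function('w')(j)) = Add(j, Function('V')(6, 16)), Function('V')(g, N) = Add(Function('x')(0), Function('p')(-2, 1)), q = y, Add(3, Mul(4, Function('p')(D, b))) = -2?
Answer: Rational(83, 28) ≈ 2.9643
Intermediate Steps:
Function('p')(D, b) = Rational(-5, 4) (Function('p')(D, b) = Add(Rational(-3, 4), Mul(Rational(1, 4), -2)) = Add(Rational(-3, 4), Rational(-1, 2)) = Rational(-5, 4))
y = 19 (y = Mul(19, Pow(1, -1)) = Mul(19, 1) = 19)
q = 19
Function('V')(g, N) = Rational(-5, 4) (Function('V')(g, N) = Add(0, Rational(-5, 4)) = Rational(-5, 4))
Function('w')(j) = Add(Rational(5, 28), Mul(Rational(-1, 7), j)) (Function('w')(j) = Mul(Rational(-1, 7), Add(j, Rational(-5, 4))) = Mul(Rational(-1, 7), Add(Rational(-5, 4), j)) = Add(Rational(5, 28), Mul(Rational(-1, 7), j)))
Mul(-1, Function('w')(Function('d')(22, q))) = Mul(-1, Add(Rational(5, 28), Mul(Rational(-1, 7), 22))) = Mul(-1, Add(Rational(5, 28), Rational(-22, 7))) = Mul(-1, Rational(-83, 28)) = Rational(83, 28)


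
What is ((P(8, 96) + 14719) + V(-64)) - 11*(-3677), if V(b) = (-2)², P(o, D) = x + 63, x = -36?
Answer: 55197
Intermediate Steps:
P(o, D) = 27 (P(o, D) = -36 + 63 = 27)
V(b) = 4
((P(8, 96) + 14719) + V(-64)) - 11*(-3677) = ((27 + 14719) + 4) - 11*(-3677) = (14746 + 4) - 1*(-40447) = 14750 + 40447 = 55197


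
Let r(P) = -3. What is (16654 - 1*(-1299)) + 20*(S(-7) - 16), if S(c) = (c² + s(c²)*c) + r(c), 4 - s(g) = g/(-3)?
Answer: 47119/3 ≈ 15706.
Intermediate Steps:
s(g) = 4 + g/3 (s(g) = 4 - g/(-3) = 4 - g*(-1)/3 = 4 - (-1)*g/3 = 4 + g/3)
S(c) = -3 + c² + c*(4 + c²/3) (S(c) = (c² + (4 + c²/3)*c) - 3 = (c² + c*(4 + c²/3)) - 3 = -3 + c² + c*(4 + c²/3))
(16654 - 1*(-1299)) + 20*(S(-7) - 16) = (16654 - 1*(-1299)) + 20*((-3 + (-7)² + 4*(-7) + (⅓)*(-7)³) - 16) = (16654 + 1299) + 20*((-3 + 49 - 28 + (⅓)*(-343)) - 16) = 17953 + 20*((-3 + 49 - 28 - 343/3) - 16) = 17953 + 20*(-289/3 - 16) = 17953 + 20*(-337/3) = 17953 - 6740/3 = 47119/3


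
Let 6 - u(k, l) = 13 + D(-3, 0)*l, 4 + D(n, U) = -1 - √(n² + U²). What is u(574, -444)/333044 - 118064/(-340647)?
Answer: 38108144143/113450439468 ≈ 0.33590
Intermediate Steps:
D(n, U) = -5 - √(U² + n²) (D(n, U) = -4 + (-1 - √(n² + U²)) = -4 + (-1 - √(U² + n²)) = -5 - √(U² + n²))
u(k, l) = -7 + 8*l (u(k, l) = 6 - (13 + (-5 - √(0² + (-3)²))*l) = 6 - (13 + (-5 - √(0 + 9))*l) = 6 - (13 + (-5 - √9)*l) = 6 - (13 + (-5 - 1*3)*l) = 6 - (13 + (-5 - 3)*l) = 6 - (13 - 8*l) = 6 + (-13 + 8*l) = -7 + 8*l)
u(574, -444)/333044 - 118064/(-340647) = (-7 + 8*(-444))/333044 - 118064/(-340647) = (-7 - 3552)*(1/333044) - 118064*(-1/340647) = -3559*1/333044 + 118064/340647 = -3559/333044 + 118064/340647 = 38108144143/113450439468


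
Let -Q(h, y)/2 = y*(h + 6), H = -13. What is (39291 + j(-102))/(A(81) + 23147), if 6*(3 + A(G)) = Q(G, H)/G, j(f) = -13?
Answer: 3181518/1875041 ≈ 1.6968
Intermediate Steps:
Q(h, y) = -2*y*(6 + h) (Q(h, y) = -2*y*(h + 6) = -2*y*(6 + h))
A(G) = -3 + (156 + 26*G)/(6*G) (A(G) = -3 + ((-2*(-13)*(6 + G))/G)/6 = -3 + ((156 + 26*G)/G)/6 = -3 + (156 + 26*G)/(6*G))
(39291 + j(-102))/(A(81) + 23147) = (39291 - 13)/((4/3 + 26/81) + 23147) = 39278/((4/3 + 26*(1/81)) + 23147) = 39278/((4/3 + 26/81) + 23147) = 39278/(134/81 + 23147) = 39278/(1875041/81) = 39278*(81/1875041) = 3181518/1875041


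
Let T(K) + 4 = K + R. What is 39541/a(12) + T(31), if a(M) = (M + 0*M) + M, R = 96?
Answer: 42493/24 ≈ 1770.5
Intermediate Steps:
T(K) = 92 + K (T(K) = -4 + (K + 96) = -4 + (96 + K) = 92 + K)
a(M) = 2*M (a(M) = (M + 0) + M = M + M = 2*M)
39541/a(12) + T(31) = 39541/((2*12)) + (92 + 31) = 39541/24 + 123 = 42493/24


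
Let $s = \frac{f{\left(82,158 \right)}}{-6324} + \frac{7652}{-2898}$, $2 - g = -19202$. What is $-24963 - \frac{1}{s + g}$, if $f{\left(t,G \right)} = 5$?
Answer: $- \frac{1464089856999927}{58650396745} \approx -24963.0$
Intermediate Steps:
$g = 19204$ ($g = 2 - -19202 = 2 + 19202 = 19204$)
$s = - \frac{8067623}{3054492}$ ($s = \frac{5}{-6324} + \frac{7652}{-2898} = 5 \left(- \frac{1}{6324}\right) + 7652 \left(- \frac{1}{2898}\right) = - \frac{5}{6324} - \frac{3826}{1449} = - \frac{8067623}{3054492} \approx -2.6412$)
$-24963 - \frac{1}{s + g} = -24963 - \frac{1}{- \frac{8067623}{3054492} + 19204} = -24963 - \frac{1}{\frac{58650396745}{3054492}} = -24963 - \frac{3054492}{58650396745} = - \frac{1464089856999927}{58650396745}$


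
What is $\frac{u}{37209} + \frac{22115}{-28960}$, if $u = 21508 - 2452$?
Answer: $- \frac{18067685}{71838176} \approx -0.25151$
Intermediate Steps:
$u = 19056$ ($u = 21508 - 2452 = 19056$)
$\frac{u}{37209} + \frac{22115}{-28960} = \frac{19056}{37209} + \frac{22115}{-28960} = 19056 \cdot \frac{1}{37209} + 22115 \left(- \frac{1}{28960}\right) = \frac{6352}{12403} - \frac{4423}{5792} = - \frac{18067685}{71838176}$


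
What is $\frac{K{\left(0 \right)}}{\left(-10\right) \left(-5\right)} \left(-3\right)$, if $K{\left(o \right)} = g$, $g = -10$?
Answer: $\frac{3}{5} \approx 0.6$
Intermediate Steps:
$K{\left(o \right)} = -10$
$\frac{K{\left(0 \right)}}{\left(-10\right) \left(-5\right)} \left(-3\right) = \frac{1}{\left(-10\right) \left(-5\right)} \left(-10\right) \left(-3\right) = \frac{1}{50} \left(-10\right) \left(-3\right) = \left(- \frac{1}{5}\right) \left(-3\right) = \frac{3}{5}$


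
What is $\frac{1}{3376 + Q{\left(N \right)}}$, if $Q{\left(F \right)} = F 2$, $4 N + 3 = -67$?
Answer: $\frac{1}{3341} \approx 0.00029931$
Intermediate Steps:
$N = - \frac{35}{2}$ ($N = - \frac{3}{4} + \frac{1}{4} \left(-67\right) = - \frac{3}{4} - \frac{67}{4} = - \frac{35}{2} \approx -17.5$)
$Q{\left(F \right)} = 2 F$
$\frac{1}{3376 + Q{\left(N \right)}} = \frac{1}{3376 + 2 \left(- \frac{35}{2}\right)} = \frac{1}{3376 - 35} = \frac{1}{3341}$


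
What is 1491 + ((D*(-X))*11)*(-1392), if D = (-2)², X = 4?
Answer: 246483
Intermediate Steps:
D = 4
1491 + ((D*(-X))*11)*(-1392) = 1491 + ((4*(-1*4))*11)*(-1392) = 1491 + ((4*(-4))*11)*(-1392) = 1491 - 16*11*(-1392) = 1491 - 176*(-1392) = 1491 + 244992 = 246483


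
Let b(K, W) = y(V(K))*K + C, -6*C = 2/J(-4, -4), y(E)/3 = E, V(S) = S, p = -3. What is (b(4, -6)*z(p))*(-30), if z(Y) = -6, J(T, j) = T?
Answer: 8655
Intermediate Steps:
y(E) = 3*E
C = 1/12 (C = -1/(3*(-4)) = -(-1)/(3*4) = -⅙*(-½) = 1/12 ≈ 0.083333)
b(K, W) = 1/12 + 3*K² (b(K, W) = (3*K)*K + 1/12 = 3*K² + 1/12 = 1/12 + 3*K²)
(b(4, -6)*z(p))*(-30) = ((1/12 + 3*4²)*(-6))*(-30) = ((1/12 + 3*16)*(-6))*(-30) = ((1/12 + 48)*(-6))*(-30) = ((577/12)*(-6))*(-30) = -577/2*(-30) = 8655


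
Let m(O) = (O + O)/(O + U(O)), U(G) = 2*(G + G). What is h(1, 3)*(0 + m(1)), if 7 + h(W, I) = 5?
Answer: -4/5 ≈ -0.80000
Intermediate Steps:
U(G) = 4*G (U(G) = 2*(2*G) = 4*G)
h(W, I) = -2 (h(W, I) = -7 + 5 = -2)
m(O) = 2/5 (m(O) = (O + O)/(O + 4*O) = (2*O)/((5*O)) = (2*O)*(1/(5*O)) = 2/5)
h(1, 3)*(0 + m(1)) = -2*(0 + 2/5) = -2*2/5 = -4/5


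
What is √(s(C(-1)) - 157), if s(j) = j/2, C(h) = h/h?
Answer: I*√626/2 ≈ 12.51*I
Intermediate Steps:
C(h) = 1
s(j) = j/2 (s(j) = j*(½) = j/2)
√(s(C(-1)) - 157) = √((½)*1 - 157) = √(½ - 157) = √(-313/2) = I*√626/2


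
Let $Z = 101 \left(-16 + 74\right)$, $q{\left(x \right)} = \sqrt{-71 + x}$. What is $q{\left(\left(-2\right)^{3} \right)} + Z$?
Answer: $5858 + i \sqrt{79} \approx 5858.0 + 8.8882 i$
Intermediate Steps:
$Z = 5858$ ($Z = 101 \cdot 58 = 5858$)
$q{\left(\left(-2\right)^{3} \right)} + Z = \sqrt{-71 + \left(-2\right)^{3}} + 5858 = \sqrt{-71 - 8} + 5858 = \sqrt{-79} + 5858 = i \sqrt{79} + 5858 = 5858 + i \sqrt{79}$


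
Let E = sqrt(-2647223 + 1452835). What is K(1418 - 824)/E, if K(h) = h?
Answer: -297*I*sqrt(298597)/298597 ≈ -0.54352*I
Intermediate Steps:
E = 2*I*sqrt(298597) (E = sqrt(-1194388) = 2*I*sqrt(298597) ≈ 1092.9*I)
K(1418 - 824)/E = (1418 - 824)/((2*I*sqrt(298597))) = 594*(-I*sqrt(298597)/597194) = -297*I*sqrt(298597)/298597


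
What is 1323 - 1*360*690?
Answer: -247077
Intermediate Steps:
1323 - 1*360*690 = 1323 - 360*690 = 1323 - 248400 = -247077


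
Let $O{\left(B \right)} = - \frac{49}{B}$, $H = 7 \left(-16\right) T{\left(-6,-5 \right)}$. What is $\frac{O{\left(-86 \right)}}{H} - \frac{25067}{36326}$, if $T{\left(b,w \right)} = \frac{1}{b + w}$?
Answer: $- \frac{15847545}{24992288} \approx -0.6341$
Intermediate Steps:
$H = \frac{112}{11}$ ($H = \frac{7 \left(-16\right)}{-6 - 5} = - \frac{112}{-11} = \left(-112\right) \left(- \frac{1}{11}\right) = \frac{112}{11} \approx 10.182$)
$\frac{O{\left(-86 \right)}}{H} - \frac{25067}{36326} = \frac{\left(-49\right) \frac{1}{-86}}{\frac{112}{11}} - \frac{25067}{36326} = \left(-49\right) \left(- \frac{1}{86}\right) \frac{11}{112} - \frac{25067}{36326} = \frac{49}{86} \cdot \frac{11}{112} - \frac{25067}{36326} = \frac{77}{1376} - \frac{25067}{36326} = - \frac{15847545}{24992288}$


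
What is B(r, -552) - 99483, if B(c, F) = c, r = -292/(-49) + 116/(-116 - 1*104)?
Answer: -268092046/2695 ≈ -99478.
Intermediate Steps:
r = 14639/2695 (r = -292*(-1/49) + 116/(-116 - 104) = 292/49 + 116/(-220) = 292/49 + 116*(-1/220) = 292/49 - 29/55 = 14639/2695 ≈ 5.4319)
B(r, -552) - 99483 = 14639/2695 - 99483 = -268092046/2695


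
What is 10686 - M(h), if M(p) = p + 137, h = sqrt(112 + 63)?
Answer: 10549 - 5*sqrt(7) ≈ 10536.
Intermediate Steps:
h = 5*sqrt(7) (h = sqrt(175) = 5*sqrt(7) ≈ 13.229)
M(p) = 137 + p
10686 - M(h) = 10686 - (137 + 5*sqrt(7)) = 10686 + (-137 - 5*sqrt(7)) = 10549 - 5*sqrt(7)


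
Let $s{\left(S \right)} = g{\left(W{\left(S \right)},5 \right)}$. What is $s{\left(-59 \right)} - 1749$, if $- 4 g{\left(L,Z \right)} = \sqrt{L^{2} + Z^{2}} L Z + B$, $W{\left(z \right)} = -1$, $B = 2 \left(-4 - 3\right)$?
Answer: $- \frac{3491}{2} + \frac{5 \sqrt{26}}{4} \approx -1739.1$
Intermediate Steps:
$B = -14$ ($B = 2 \left(-7\right) = -14$)
$g{\left(L,Z \right)} = \frac{7}{2} - \frac{L Z \sqrt{L^{2} + Z^{2}}}{4}$ ($g{\left(L,Z \right)} = - \frac{\sqrt{L^{2} + Z^{2}} L Z - 14}{4} = - \frac{L \sqrt{L^{2} + Z^{2}} Z - 14}{4} = - \frac{L Z \sqrt{L^{2} + Z^{2}} - 14}{4} = - \frac{-14 + L Z \sqrt{L^{2} + Z^{2}}}{4} = \frac{7}{2} - \frac{L Z \sqrt{L^{2} + Z^{2}}}{4}$)
$s{\left(S \right)} = \frac{7}{2} + \frac{5 \sqrt{26}}{4}$ ($s{\left(S \right)} = \frac{7}{2} - \left(- \frac{1}{4}\right) 5 \sqrt{\left(-1\right)^{2} + 5^{2}} = \frac{7}{2} - \left(- \frac{1}{4}\right) 5 \sqrt{1 + 25} = \frac{7}{2} - \left(- \frac{1}{4}\right) 5 \sqrt{26} = \frac{7}{2} + \frac{5 \sqrt{26}}{4}$)
$s{\left(-59 \right)} - 1749 = \left(\frac{7}{2} + \frac{5 \sqrt{26}}{4}\right) - 1749 = - \frac{3491}{2} + \frac{5 \sqrt{26}}{4}$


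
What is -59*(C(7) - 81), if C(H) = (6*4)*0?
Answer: 4779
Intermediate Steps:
C(H) = 0 (C(H) = 24*0 = 0)
-59*(C(7) - 81) = -59*(0 - 81) = -59*(-81) = 4779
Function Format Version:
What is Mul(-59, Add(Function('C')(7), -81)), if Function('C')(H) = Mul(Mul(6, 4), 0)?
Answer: 4779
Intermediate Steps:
Function('C')(H) = 0 (Function('C')(H) = Mul(24, 0) = 0)
Mul(-59, Add(Function('C')(7), -81)) = Mul(-59, Add(0, -81)) = Mul(-59, -81) = 4779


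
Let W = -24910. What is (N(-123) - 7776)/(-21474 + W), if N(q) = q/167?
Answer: 1298715/7746128 ≈ 0.16766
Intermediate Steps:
N(q) = q/167 (N(q) = q*(1/167) = q/167)
(N(-123) - 7776)/(-21474 + W) = ((1/167)*(-123) - 7776)/(-21474 - 24910) = (-123/167 - 7776)/(-46384) = -1298715/167*(-1/46384) = 1298715/7746128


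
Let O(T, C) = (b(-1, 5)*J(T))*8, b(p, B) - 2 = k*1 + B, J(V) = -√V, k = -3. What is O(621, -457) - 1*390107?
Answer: -390107 - 96*√69 ≈ -3.9090e+5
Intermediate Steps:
b(p, B) = -1 + B (b(p, B) = 2 + (-3*1 + B) = 2 + (-3 + B) = -1 + B)
O(T, C) = -32*√T (O(T, C) = ((-1 + 5)*(-√T))*8 = (4*(-√T))*8 = -4*√T*8 = -32*√T)
O(621, -457) - 1*390107 = -96*√69 - 1*390107 = -96*√69 - 390107 = -390107 - 96*√69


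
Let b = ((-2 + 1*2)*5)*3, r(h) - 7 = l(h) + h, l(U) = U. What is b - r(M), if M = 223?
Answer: -453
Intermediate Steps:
r(h) = 7 + 2*h (r(h) = 7 + (h + h) = 7 + 2*h)
b = 0 (b = ((-2 + 2)*5)*3 = (0*5)*3 = 0*3 = 0)
b - r(M) = 0 - (7 + 2*223) = 0 - (7 + 446) = 0 - 1*453 = 0 - 453 = -453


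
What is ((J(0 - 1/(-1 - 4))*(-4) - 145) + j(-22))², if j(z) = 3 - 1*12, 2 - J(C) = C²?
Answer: 16370116/625 ≈ 26192.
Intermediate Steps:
J(C) = 2 - C²
j(z) = -9 (j(z) = 3 - 12 = -9)
((J(0 - 1/(-1 - 4))*(-4) - 145) + j(-22))² = (((2 - (0 - 1/(-1 - 4))²)*(-4) - 145) - 9)² = (((2 - (0 - 1/(-5))²)*(-4) - 145) - 9)² = (((2 - (0 - 1*(-⅕))²)*(-4) - 145) - 9)² = (((2 - (0 + ⅕)²)*(-4) - 145) - 9)² = (((2 - (⅕)²)*(-4) - 145) - 9)² = (((2 - 1*1/25)*(-4) - 145) - 9)² = (((2 - 1/25)*(-4) - 145) - 9)² = (((49/25)*(-4) - 145) - 9)² = ((-196/25 - 145) - 9)² = (-3821/25 - 9)² = (-4046/25)² = 16370116/625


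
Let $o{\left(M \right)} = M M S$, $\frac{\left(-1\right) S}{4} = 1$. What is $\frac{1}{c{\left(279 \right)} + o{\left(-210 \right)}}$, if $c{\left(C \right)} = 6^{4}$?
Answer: $- \frac{1}{175104} \approx -5.7109 \cdot 10^{-6}$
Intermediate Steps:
$c{\left(C \right)} = 1296$
$S = -4$ ($S = \left(-4\right) 1 = -4$)
$o{\left(M \right)} = - 4 M^{2}$ ($o{\left(M \right)} = M M \left(-4\right) = M^{2} \left(-4\right) = - 4 M^{2}$)
$\frac{1}{c{\left(279 \right)} + o{\left(-210 \right)}} = \frac{1}{1296 - 4 \left(-210\right)^{2}} = \frac{1}{1296 - 176400} = \frac{1}{-175104} = - \frac{1}{175104}$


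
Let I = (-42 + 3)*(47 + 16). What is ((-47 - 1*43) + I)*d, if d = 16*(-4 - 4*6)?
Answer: 1141056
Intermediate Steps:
d = -448 (d = 16*(-4 - 24) = 16*(-28) = -448)
I = -2457 (I = -39*63 = -2457)
((-47 - 1*43) + I)*d = ((-47 - 1*43) - 2457)*(-448) = ((-47 - 43) - 2457)*(-448) = (-90 - 2457)*(-448) = -2547*(-448) = 1141056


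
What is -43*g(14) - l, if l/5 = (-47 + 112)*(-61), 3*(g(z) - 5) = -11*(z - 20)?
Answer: 18664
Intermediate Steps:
g(z) = 235/3 - 11*z/3 (g(z) = 5 + (-11*(z - 20))/3 = 5 + (-11*(-20 + z))/3 = 5 + (220 - 11*z)/3 = 5 + (220/3 - 11*z/3) = 235/3 - 11*z/3)
l = -19825 (l = 5*((-47 + 112)*(-61)) = 5*(65*(-61)) = 5*(-3965) = -19825)
-43*g(14) - l = -43*(235/3 - 11/3*14) - 1*(-19825) = -43*(235/3 - 154/3) + 19825 = -43*27 + 19825 = -1161 + 19825 = 18664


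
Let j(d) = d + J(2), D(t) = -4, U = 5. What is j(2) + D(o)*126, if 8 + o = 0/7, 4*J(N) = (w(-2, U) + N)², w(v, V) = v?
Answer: -502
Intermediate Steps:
J(N) = (-2 + N)²/4
o = -8 (o = -8 + 0/7 = -8 + 0*(⅐) = -8 + 0 = -8)
j(d) = d (j(d) = d + (-2 + 2)²/4 = d + (¼)*0² = d + (¼)*0 = d + 0 = d)
j(2) + D(o)*126 = 2 - 4*126 = 2 - 504 = -502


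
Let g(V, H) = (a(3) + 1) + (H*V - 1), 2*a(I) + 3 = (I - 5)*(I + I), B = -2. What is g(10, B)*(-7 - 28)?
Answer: 1925/2 ≈ 962.50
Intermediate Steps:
a(I) = -3/2 + I*(-5 + I) (a(I) = -3/2 + ((I - 5)*(I + I))/2 = -3/2 + ((-5 + I)*(2*I))/2 = -3/2 + (2*I*(-5 + I))/2 = -3/2 + I*(-5 + I))
g(V, H) = -15/2 + H*V (g(V, H) = ((-3/2 + 3² - 5*3) + 1) + (H*V - 1) = ((-3/2 + 9 - 15) + 1) + (-1 + H*V) = (-15/2 + 1) + (-1 + H*V) = -13/2 + (-1 + H*V) = -15/2 + H*V)
g(10, B)*(-7 - 28) = (-15/2 - 2*10)*(-7 - 28) = (-15/2 - 20)*(-35) = -55/2*(-35) = 1925/2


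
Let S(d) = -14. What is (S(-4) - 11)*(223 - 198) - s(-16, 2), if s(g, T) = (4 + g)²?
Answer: -769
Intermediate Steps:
(S(-4) - 11)*(223 - 198) - s(-16, 2) = (-14 - 11)*(223 - 198) - (4 - 16)² = -25*25 - 1*(-12)² = -625 - 1*144 = -625 - 144 = -769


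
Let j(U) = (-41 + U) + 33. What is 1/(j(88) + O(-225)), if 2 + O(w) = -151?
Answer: -1/73 ≈ -0.013699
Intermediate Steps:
j(U) = -8 + U
O(w) = -153 (O(w) = -2 - 151 = -153)
1/(j(88) + O(-225)) = 1/((-8 + 88) - 153) = 1/(80 - 153) = 1/(-73) = -1/73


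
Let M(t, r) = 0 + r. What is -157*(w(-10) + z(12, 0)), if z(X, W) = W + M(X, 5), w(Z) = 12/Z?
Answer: -2983/5 ≈ -596.60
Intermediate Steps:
M(t, r) = r
z(X, W) = 5 + W (z(X, W) = W + 5 = 5 + W)
-157*(w(-10) + z(12, 0)) = -157*(12/(-10) + (5 + 0)) = -157*(12*(-⅒) + 5) = -157*(-6/5 + 5) = -157*19/5 = -2983/5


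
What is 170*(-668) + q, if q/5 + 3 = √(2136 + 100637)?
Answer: -113575 + 5*√102773 ≈ -1.1197e+5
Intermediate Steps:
q = -15 + 5*√102773 (q = -15 + 5*√(2136 + 100637) = -15 + 5*√102773 ≈ 1587.9)
170*(-668) + q = 170*(-668) + (-15 + 5*√102773) = -113560 + (-15 + 5*√102773) = -113575 + 5*√102773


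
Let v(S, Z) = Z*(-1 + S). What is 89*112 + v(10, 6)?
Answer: 10022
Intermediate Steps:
89*112 + v(10, 6) = 89*112 + 6*(-1 + 10) = 9968 + 6*9 = 9968 + 54 = 10022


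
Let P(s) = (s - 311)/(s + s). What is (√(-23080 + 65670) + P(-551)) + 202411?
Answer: 111528892/551 + √42590 ≈ 2.0262e+5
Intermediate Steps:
P(s) = (-311 + s)/(2*s) (P(s) = (-311 + s)/((2*s)) = (-311 + s)*(1/(2*s)) = (-311 + s)/(2*s))
(√(-23080 + 65670) + P(-551)) + 202411 = (√(-23080 + 65670) + (½)*(-311 - 551)/(-551)) + 202411 = (√42590 + (½)*(-1/551)*(-862)) + 202411 = (√42590 + 431/551) + 202411 = (431/551 + √42590) + 202411 = 111528892/551 + √42590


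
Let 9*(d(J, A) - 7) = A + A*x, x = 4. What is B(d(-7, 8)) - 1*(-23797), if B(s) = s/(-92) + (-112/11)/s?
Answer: 22323585505/938124 ≈ 23796.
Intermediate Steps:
d(J, A) = 7 + 5*A/9 (d(J, A) = 7 + (A + A*4)/9 = 7 + (A + 4*A)/9 = 7 + (5*A)/9 = 7 + 5*A/9)
B(s) = -112/(11*s) - s/92 (B(s) = s*(-1/92) + (-112*1/11)/s = -s/92 - 112/(11*s) = -112/(11*s) - s/92)
B(d(-7, 8)) - 1*(-23797) = (-112/(11*(7 + (5/9)*8)) - (7 + (5/9)*8)/92) - 1*(-23797) = (-112/(11*(7 + 40/9)) - (7 + 40/9)/92) + 23797 = (-112/(11*103/9) - 1/92*103/9) + 23797 = (-112/11*9/103 - 103/828) + 23797 = (-1008/1133 - 103/828) + 23797 = -951323/938124 + 23797 = 22323585505/938124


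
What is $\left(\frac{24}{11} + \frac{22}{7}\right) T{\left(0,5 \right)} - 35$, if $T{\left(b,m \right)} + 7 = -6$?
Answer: $- \frac{8025}{77} \approx -104.22$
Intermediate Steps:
$T{\left(b,m \right)} = -13$ ($T{\left(b,m \right)} = -7 - 6 = -13$)
$\left(\frac{24}{11} + \frac{22}{7}\right) T{\left(0,5 \right)} - 35 = \left(\frac{24}{11} + \frac{22}{7}\right) \left(-13\right) - 35 = \frac{410}{77} \left(-13\right) - 35 = - \frac{5330}{77} - 35 = - \frac{8025}{77}$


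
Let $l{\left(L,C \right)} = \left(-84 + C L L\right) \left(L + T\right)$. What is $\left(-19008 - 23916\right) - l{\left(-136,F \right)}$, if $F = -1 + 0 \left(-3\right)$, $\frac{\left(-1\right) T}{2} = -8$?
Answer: $-2272524$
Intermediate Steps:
$T = 16$ ($T = \left(-2\right) \left(-8\right) = 16$)
$F = -1$ ($F = -1 + 0 = -1$)
$l{\left(L,C \right)} = \left(-84 + C L^{2}\right) \left(16 + L\right)$ ($l{\left(L,C \right)} = \left(-84 + C L L\right) \left(L + 16\right) = \left(-84 + C L^{2}\right) \left(16 + L\right)$)
$\left(-19008 - 23916\right) - l{\left(-136,F \right)} = \left(-19008 - 23916\right) - \left(-1344 - -11424 - \left(-136\right)^{3} + 16 \left(-1\right) \left(-136\right)^{2}\right) = \left(-19008 - 23916\right) - \left(-1344 + 11424 - -2515456 + 16 \left(-1\right) 18496\right) = -42924 - \left(-1344 + 11424 + 2515456 - 295936\right) = -42924 - 2229600 = -2272524$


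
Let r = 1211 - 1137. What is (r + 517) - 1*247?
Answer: 344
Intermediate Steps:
r = 74
(r + 517) - 1*247 = (74 + 517) - 1*247 = 591 - 247 = 344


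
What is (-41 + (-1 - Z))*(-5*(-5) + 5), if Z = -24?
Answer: -540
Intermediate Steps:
(-41 + (-1 - Z))*(-5*(-5) + 5) = (-41 + (-1 - 1*(-24)))*(-5*(-5) + 5) = (-41 + (-1 + 24))*(25 + 5) = (-41 + 23)*30 = -18*30 = -540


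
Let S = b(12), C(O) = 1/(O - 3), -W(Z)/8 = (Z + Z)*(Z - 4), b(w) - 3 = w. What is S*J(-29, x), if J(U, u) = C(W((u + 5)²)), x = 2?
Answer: -5/11761 ≈ -0.00042513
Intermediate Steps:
b(w) = 3 + w
W(Z) = -16*Z*(-4 + Z) (W(Z) = -8*(Z + Z)*(Z - 4) = -8*2*Z*(-4 + Z) = -16*Z*(-4 + Z))
C(O) = 1/(-3 + O)
J(U, u) = 1/(-3 + 16*(5 + u)²*(4 - (5 + u)²)) (J(U, u) = 1/(-3 + 16*(u + 5)²*(4 - (u + 5)²)) = 1/(-3 + 16*(5 + u)²*(4 - (5 + u)²)))
S = 15 (S = 3 + 12 = 15)
S*J(-29, x) = 15*(-1/(3 + 16*(5 + 2)²*(-4 + (5 + 2)²))) = 15*(-1/(3 + 16*7²*(-4 + 7²))) = 15*(-1/(3 + 16*49*(-4 + 49))) = 15*(-1/(3 + 16*49*45)) = 15*(-1/(3 + 35280)) = 15*(-1/35283) = -5/11761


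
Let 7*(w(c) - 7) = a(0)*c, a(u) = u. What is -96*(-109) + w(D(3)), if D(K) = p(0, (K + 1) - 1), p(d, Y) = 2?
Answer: 10471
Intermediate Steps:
D(K) = 2
w(c) = 7 (w(c) = 7 + (0*c)/7 = 7 + (⅐)*0 = 7 + 0 = 7)
-96*(-109) + w(D(3)) = -96*(-109) + 7 = 10464 + 7 = 10471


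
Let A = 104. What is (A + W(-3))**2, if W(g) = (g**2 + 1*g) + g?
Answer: 11449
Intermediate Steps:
W(g) = g**2 + 2*g (W(g) = (g**2 + g) + g = (g + g**2) + g = g**2 + 2*g)
(A + W(-3))**2 = (104 - 3*(2 - 3))**2 = (104 - 3*(-1))**2 = (104 + 3)**2 = 107**2 = 11449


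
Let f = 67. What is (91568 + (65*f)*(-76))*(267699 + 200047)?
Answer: -111984005352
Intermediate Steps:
(91568 + (65*f)*(-76))*(267699 + 200047) = (91568 + (65*67)*(-76))*(267699 + 200047) = (91568 + 4355*(-76))*467746 = (91568 - 330980)*467746 = -239412*467746 = -111984005352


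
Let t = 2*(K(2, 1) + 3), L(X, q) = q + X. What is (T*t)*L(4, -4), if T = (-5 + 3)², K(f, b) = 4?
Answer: 0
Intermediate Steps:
L(X, q) = X + q
t = 14 (t = 2*(4 + 3) = 2*7 = 14)
T = 4 (T = (-2)² = 4)
(T*t)*L(4, -4) = (4*14)*(4 - 4) = 56*0 = 0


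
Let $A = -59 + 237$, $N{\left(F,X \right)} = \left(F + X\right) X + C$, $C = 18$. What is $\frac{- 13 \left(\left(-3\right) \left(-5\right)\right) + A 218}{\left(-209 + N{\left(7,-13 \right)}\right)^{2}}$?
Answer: $\frac{38609}{12769} \approx 3.0237$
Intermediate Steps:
$N{\left(F,X \right)} = 18 + X \left(F + X\right)$ ($N{\left(F,X \right)} = \left(F + X\right) X + 18 = X \left(F + X\right) + 18 = 18 + X \left(F + X\right)$)
$A = 178$
$\frac{- 13 \left(\left(-3\right) \left(-5\right)\right) + A 218}{\left(-209 + N{\left(7,-13 \right)}\right)^{2}} = \frac{- 13 \left(\left(-3\right) \left(-5\right)\right) + 178 \cdot 218}{\left(-209 + \left(18 + \left(-13\right)^{2} + 7 \left(-13\right)\right)\right)^{2}} = \frac{\left(-13\right) 15 + 38804}{\left(-209 + \left(18 + 169 - 91\right)\right)^{2}} = \frac{-195 + 38804}{\left(-209 + 96\right)^{2}} = \frac{38609}{\left(-113\right)^{2}} = \frac{38609}{12769}$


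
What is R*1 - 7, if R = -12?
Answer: -19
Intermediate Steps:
R*1 - 7 = -12*1 - 7 = -12 - 7 = -19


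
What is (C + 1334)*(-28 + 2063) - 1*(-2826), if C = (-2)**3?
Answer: 2701236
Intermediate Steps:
C = -8
(C + 1334)*(-28 + 2063) - 1*(-2826) = (-8 + 1334)*(-28 + 2063) - 1*(-2826) = 1326*2035 + 2826 = 2698410 + 2826 = 2701236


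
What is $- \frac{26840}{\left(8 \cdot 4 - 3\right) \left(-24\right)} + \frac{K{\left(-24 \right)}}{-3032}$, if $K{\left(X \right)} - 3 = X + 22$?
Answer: $\frac{10172273}{263784} \approx 38.563$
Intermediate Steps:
$K{\left(X \right)} = 25 + X$ ($K{\left(X \right)} = 3 + \left(X + 22\right) = 3 + \left(22 + X\right) = 25 + X$)
$- \frac{26840}{\left(8 \cdot 4 - 3\right) \left(-24\right)} + \frac{K{\left(-24 \right)}}{-3032} = - \frac{26840}{\left(8 \cdot 4 - 3\right) \left(-24\right)} + \frac{25 - 24}{-3032} = - \frac{26840}{\left(32 - 3\right) \left(-24\right)} + 1 \left(- \frac{1}{3032}\right) = - \frac{26840}{29 \left(-24\right)} - \frac{1}{3032} = - \frac{26840}{-696} - \frac{1}{3032} = \left(-26840\right) \left(- \frac{1}{696}\right) - \frac{1}{3032} = \frac{3355}{87} - \frac{1}{3032} = \frac{10172273}{263784}$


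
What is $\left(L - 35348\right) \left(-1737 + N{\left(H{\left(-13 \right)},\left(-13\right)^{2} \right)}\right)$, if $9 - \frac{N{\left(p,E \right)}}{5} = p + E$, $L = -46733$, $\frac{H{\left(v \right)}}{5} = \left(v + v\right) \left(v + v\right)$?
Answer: $1595408397$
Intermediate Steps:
$H{\left(v \right)} = 20 v^{2}$ ($H{\left(v \right)} = 5 \left(v + v\right) \left(v + v\right) = 5 \cdot 2 v 2 v = 5 \cdot 4 v^{2} = 20 v^{2}$)
$N{\left(p,E \right)} = 45 - 5 E - 5 p$ ($N{\left(p,E \right)} = 45 - 5 \left(p + E\right) = 45 - 5 \left(E + p\right) = 45 - \left(5 E + 5 p\right) = 45 - 5 E - 5 p$)
$\left(L - 35348\right) \left(-1737 + N{\left(H{\left(-13 \right)},\left(-13\right)^{2} \right)}\right) = \left(-46733 - 35348\right) \left(-1737 - \left(-45 + 845 + 5 \cdot 20 \left(-13\right)^{2}\right)\right) = - 82081 \left(-1737 - \left(800 + 5 \cdot 20 \cdot 169\right)\right) = - 82081 \left(-1737 - 17700\right) = \left(-82081\right) \left(-19437\right) = 1595408397$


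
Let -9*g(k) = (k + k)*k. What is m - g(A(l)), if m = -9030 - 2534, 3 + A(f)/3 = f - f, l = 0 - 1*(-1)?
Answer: -11546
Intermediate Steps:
l = 1 (l = 0 + 1 = 1)
A(f) = -9 (A(f) = -9 + 3*(f - f) = -9 + 3*0 = -9 + 0 = -9)
m = -11564
g(k) = -2*k**2/9 (g(k) = -(k + k)*k/9 = -2*k*k/9 = -2*k**2/9)
m - g(A(l)) = -11564 - (-2)*(-9)**2/9 = -11564 - (-2)*81/9 = -11564 - 1*(-18) = -11564 + 18 = -11546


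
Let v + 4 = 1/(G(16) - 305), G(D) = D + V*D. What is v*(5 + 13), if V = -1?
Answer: -21978/305 ≈ -72.059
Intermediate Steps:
G(D) = 0 (G(D) = D - D = 0)
v = -1221/305 (v = -4 + 1/(0 - 305) = -4 + 1/(-305) = -4 - 1/305 = -1221/305 ≈ -4.0033)
v*(5 + 13) = -1221*(5 + 13)/305 = -1221/305*18 = -21978/305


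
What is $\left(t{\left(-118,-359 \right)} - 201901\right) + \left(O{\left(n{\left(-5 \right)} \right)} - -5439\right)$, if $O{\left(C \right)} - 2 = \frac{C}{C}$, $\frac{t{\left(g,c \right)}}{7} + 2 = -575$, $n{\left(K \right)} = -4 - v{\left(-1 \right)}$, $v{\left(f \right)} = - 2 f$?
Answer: $-200498$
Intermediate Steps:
$n{\left(K \right)} = -6$ ($n{\left(K \right)} = -4 - \left(-2\right) \left(-1\right) = -4 - 2 = -6$)
$t{\left(g,c \right)} = -4039$ ($t{\left(g,c \right)} = -14 + 7 \left(-575\right) = -14 - 4025 = -4039$)
$O{\left(C \right)} = 3$ ($O{\left(C \right)} = 2 + \frac{C}{C} = 2 + 1 = 3$)
$\left(t{\left(-118,-359 \right)} - 201901\right) + \left(O{\left(n{\left(-5 \right)} \right)} - -5439\right) = \left(-4039 - 201901\right) + \left(3 - -5439\right) = -205940 + \left(3 + 5439\right) = -205940 + 5442 = -200498$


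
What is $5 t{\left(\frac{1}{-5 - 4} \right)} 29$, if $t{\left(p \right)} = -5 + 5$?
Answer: $0$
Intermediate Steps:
$t{\left(p \right)} = 0$
$5 t{\left(\frac{1}{-5 - 4} \right)} 29 = 5 \cdot 0 \cdot 29 = 0 \cdot 29 = 0$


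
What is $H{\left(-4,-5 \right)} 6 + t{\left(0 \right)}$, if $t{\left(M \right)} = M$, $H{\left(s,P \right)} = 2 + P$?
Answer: $-18$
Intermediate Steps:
$H{\left(-4,-5 \right)} 6 + t{\left(0 \right)} = \left(2 - 5\right) 6 + 0 = \left(-3\right) 6 + 0 = -18 + 0 = -18$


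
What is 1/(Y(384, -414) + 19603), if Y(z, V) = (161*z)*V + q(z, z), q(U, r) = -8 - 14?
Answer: -1/25575555 ≈ -3.9100e-8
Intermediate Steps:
q(U, r) = -22
Y(z, V) = -22 + 161*V*z (Y(z, V) = (161*z)*V - 22 = 161*V*z - 22 = -22 + 161*V*z)
1/(Y(384, -414) + 19603) = 1/((-22 + 161*(-414)*384) + 19603) = 1/((-22 - 25595136) + 19603) = 1/(-25595158 + 19603) = 1/(-25575555) = -1/25575555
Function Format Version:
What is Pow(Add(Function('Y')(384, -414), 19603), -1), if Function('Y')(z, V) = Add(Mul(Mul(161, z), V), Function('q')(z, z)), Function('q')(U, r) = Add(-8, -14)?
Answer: Rational(-1, 25575555) ≈ -3.9100e-8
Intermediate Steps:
Function('q')(U, r) = -22
Function('Y')(z, V) = Add(-22, Mul(161, V, z)) (Function('Y')(z, V) = Add(Mul(Mul(161, z), V), -22) = Add(Mul(161, V, z), -22) = Add(-22, Mul(161, V, z)))
Pow(Add(Function('Y')(384, -414), 19603), -1) = Pow(Add(Add(-22, Mul(161, -414, 384)), 19603), -1) = Pow(Add(Add(-22, -25595136), 19603), -1) = Pow(Add(-25595158, 19603), -1) = Pow(-25575555, -1) = Rational(-1, 25575555)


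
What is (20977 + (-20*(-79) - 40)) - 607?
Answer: 21910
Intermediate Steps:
(20977 + (-20*(-79) - 40)) - 607 = (20977 + (1580 - 40)) - 607 = (20977 + 1540) - 607 = 22517 - 607 = 21910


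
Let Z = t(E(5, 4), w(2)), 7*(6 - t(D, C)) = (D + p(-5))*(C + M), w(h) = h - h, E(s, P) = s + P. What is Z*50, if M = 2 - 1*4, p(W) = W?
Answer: 2500/7 ≈ 357.14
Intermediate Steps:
M = -2 (M = 2 - 4 = -2)
E(s, P) = P + s
w(h) = 0
t(D, C) = 6 - (-5 + D)*(-2 + C)/7 (t(D, C) = 6 - (D - 5)*(C - 2)/7 = 6 - (-5 + D)*(-2 + C)/7)
Z = 50/7 (Z = 32/7 + 2*(4 + 5)/7 + (5/7)*0 - ⅐*0*(4 + 5) = 32/7 + (2/7)*9 + 0 - ⅐*0*9 = 32/7 + 18/7 + 0 + 0 = 50/7 ≈ 7.1429)
Z*50 = (50/7)*50 = 2500/7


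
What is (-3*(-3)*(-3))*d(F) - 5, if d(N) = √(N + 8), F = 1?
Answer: -86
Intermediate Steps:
d(N) = √(8 + N)
(-3*(-3)*(-3))*d(F) - 5 = (-3*(-3)*(-3))*√(8 + 1) - 5 = (9*(-3))*√9 - 5 = -27*3 - 5 = -81 - 5 = -86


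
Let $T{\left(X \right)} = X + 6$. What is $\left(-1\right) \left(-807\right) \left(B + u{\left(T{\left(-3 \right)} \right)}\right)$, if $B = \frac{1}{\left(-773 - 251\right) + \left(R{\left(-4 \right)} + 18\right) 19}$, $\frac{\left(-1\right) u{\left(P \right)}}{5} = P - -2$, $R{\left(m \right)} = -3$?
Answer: $- \frac{14910132}{739} \approx -20176.0$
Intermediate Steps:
$T{\left(X \right)} = 6 + X$
$u{\left(P \right)} = -10 - 5 P$ ($u{\left(P \right)} = - 5 \left(P - -2\right) = - 5 \left(P + 2\right) = - 5 \left(2 + P\right) = -10 - 5 P$)
$B = - \frac{1}{739}$ ($B = \frac{1}{\left(-773 - 251\right) + \left(-3 + 18\right) 19} = \frac{1}{\left(-773 - 251\right) + 15 \cdot 19} = \frac{1}{-1024 + 285} = \frac{1}{-739} = - \frac{1}{739} \approx -0.0013532$)
$\left(-1\right) \left(-807\right) \left(B + u{\left(T{\left(-3 \right)} \right)}\right) = \left(-1\right) \left(-807\right) \left(- \frac{1}{739} - \left(10 + 5 \left(6 - 3\right)\right)\right) = 807 \left(- \frac{1}{739} - 25\right) = 807 \left(- \frac{18476}{739}\right) = - \frac{14910132}{739}$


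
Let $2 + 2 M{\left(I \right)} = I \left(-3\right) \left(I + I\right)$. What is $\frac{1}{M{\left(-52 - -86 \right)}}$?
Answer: $- \frac{1}{3469} \approx -0.00028827$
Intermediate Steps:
$M{\left(I \right)} = -1 - 3 I^{2}$ ($M{\left(I \right)} = -1 + \frac{I \left(-3\right) \left(I + I\right)}{2} = -1 + \frac{- 3 I 2 I}{2} = -1 + \frac{\left(-6\right) I^{2}}{2} = -1 - 3 I^{2}$)
$\frac{1}{M{\left(-52 - -86 \right)}} = \frac{1}{-1 - 3 \left(-52 - -86\right)^{2}} = \frac{1}{-1 - 3 \left(-52 + 86\right)^{2}} = \frac{1}{-1 - 3 \cdot 34^{2}} = \frac{1}{-1 - 3468} = \frac{1}{-3469} = - \frac{1}{3469}$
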